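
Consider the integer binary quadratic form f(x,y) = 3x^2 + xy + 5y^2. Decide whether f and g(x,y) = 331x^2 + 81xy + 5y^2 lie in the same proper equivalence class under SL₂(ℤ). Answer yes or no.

D₁ = -59, D₂ = -59
f: reduced (well bottom): (3,1,5) with a≤c, −a<b≤a
g: flip: (331,81,5)→(5,-81,331)
g: translate: b→-1 (≡-81 mod 10), so (5,-81,331)→(5,-1,3)
g: flip: (5,-1,3)→(3,1,5)
g: reduced (well bottom): (3,1,5) with a≤c, −a<b≤a
reduced forms (3, 1, 5) vs (3, 1, 5) ⇒ equivalent

yes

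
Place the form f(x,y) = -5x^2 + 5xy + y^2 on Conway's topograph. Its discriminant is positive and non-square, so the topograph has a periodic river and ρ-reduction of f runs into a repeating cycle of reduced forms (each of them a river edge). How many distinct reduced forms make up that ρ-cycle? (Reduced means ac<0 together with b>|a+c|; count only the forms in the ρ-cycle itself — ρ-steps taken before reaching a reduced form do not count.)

D = 45, ⌊√D⌋ = 6
river: ρ → (1,5,-5)
river: ρ → (-5,5,1)
ρ-cycle length = 2 (tail of 0 descent steps not counted)

2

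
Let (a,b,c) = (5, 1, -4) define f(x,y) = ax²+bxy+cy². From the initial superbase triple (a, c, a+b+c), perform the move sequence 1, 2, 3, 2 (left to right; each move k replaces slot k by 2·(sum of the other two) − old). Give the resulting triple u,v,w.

start (5,-4,2) = (f(1,0),f(0,1),f(1,1))
replace slot 1: 2·((-4)+2) − 5 = -9 → (-9,-4,2)
replace slot 2: 2·((-9)+2) − (-4) = -10 → (-9,-10,2)
replace slot 3: 2·((-9)+(-10)) − 2 = -40 → (-9,-10,-40)
replace slot 2: 2·((-9)+(-40)) − (-10) = -88 → (-9,-88,-40)

-9,-88,-40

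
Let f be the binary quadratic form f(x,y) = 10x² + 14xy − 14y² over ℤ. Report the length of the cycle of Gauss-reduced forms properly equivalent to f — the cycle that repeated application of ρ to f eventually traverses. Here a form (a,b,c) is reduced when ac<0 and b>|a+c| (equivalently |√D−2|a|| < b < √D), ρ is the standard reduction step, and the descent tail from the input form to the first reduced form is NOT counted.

D = 756, ⌊√D⌋ = 27
river: ρ → (-14,14,10)
river: ρ → (10,26,-2)
river: ρ → (-2,26,10)
river: ρ → (10,14,-14)
ρ-cycle length = 4 (tail of 0 descent steps not counted)

4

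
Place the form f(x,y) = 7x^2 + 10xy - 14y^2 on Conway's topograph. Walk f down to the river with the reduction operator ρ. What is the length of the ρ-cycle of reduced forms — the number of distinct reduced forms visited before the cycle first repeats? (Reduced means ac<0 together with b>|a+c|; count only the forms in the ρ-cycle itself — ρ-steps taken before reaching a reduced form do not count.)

D = 492, ⌊√D⌋ = 22
river: ρ → (-14,18,3)
river: ρ → (3,18,-14)
river: ρ → (-14,10,7)
river: ρ → (7,18,-6)
river: ρ → (-6,18,7)
river: ρ → (7,10,-14)
ρ-cycle length = 6 (tail of 0 descent steps not counted)

6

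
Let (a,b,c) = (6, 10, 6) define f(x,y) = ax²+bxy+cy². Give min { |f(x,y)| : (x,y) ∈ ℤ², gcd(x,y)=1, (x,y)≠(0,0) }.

translate: b→-2 (≡10 mod 12), so (6,10,6)→(6,-2,2)
flip: (6,-2,2)→(2,2,6)
reduced (well bottom): (2,2,6) with a≤c, −a<b≤a
well minimum = a = 2

2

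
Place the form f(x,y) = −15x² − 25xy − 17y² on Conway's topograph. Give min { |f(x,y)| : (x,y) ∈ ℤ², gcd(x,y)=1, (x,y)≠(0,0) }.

translate: b→-5 (≡25 mod 30), so (15,25,17)→(15,-5,7)
flip: (15,-5,7)→(7,5,15)
reduced (well bottom): (7,5,15) with a≤c, −a<b≤a
well minimum |f| = |-7| = 7 (negative-definite)

7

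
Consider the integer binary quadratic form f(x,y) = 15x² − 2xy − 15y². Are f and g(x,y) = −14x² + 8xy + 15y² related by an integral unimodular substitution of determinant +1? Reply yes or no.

D₁ = 904, D₂ = 904
river cycle of f (length 6): (-15, 2, 15), (15, 28, -2), (-2, 28, 15), (15, 2, -15), (-15, 28, 2), (2, 28, -15)
river cycle of g (length 10): (15, 22, -7), (-7, 20, 18), (18, 16, -9), (-9, 20, 14), (14, 8, -15), (-15, 22, 7), (7, 20, -18), (-18, 16, 9), (9, 20, -14), (-14, 8, 15)
cycles differ ⇒ inequivalent

no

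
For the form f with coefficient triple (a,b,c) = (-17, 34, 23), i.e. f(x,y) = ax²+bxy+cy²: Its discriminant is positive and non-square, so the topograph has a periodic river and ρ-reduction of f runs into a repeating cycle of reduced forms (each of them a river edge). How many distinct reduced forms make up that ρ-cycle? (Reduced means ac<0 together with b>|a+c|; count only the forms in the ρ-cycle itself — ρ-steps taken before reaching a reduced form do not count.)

D = 2720, ⌊√D⌋ = 52
river: ρ → (23,12,-28)
river: ρ → (-28,44,7)
river: ρ → (7,40,-40)
river: ρ → (-40,40,7)
river: ρ → (7,44,-28)
river: ρ → (-28,12,23)
river: ρ → (23,34,-17)
river: ρ → (-17,34,23)
ρ-cycle length = 8 (tail of 0 descent steps not counted)

8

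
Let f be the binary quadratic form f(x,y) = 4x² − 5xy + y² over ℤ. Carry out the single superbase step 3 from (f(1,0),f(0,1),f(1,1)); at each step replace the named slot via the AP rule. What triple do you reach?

start (4,1,0) = (f(1,0),f(0,1),f(1,1))
replace slot 3: 2·(4+1) − 0 = 10 → (4,1,10)

4,1,10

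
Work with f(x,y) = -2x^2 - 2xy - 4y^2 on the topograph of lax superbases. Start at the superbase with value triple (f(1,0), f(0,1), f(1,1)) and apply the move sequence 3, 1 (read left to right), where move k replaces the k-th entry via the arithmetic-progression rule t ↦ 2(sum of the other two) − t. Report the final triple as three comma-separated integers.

start (-2,-4,-8) = (f(1,0),f(0,1),f(1,1))
replace slot 3: 2·((-2)+(-4)) − (-8) = -4 → (-2,-4,-4)
replace slot 1: 2·((-4)+(-4)) − (-2) = -14 → (-14,-4,-4)

-14,-4,-4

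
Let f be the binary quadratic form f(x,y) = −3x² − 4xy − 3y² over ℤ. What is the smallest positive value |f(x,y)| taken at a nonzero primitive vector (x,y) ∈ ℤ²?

translate: b→-2 (≡4 mod 6), so (3,4,3)→(3,-2,2)
flip: (3,-2,2)→(2,2,3)
reduced (well bottom): (2,2,3) with a≤c, −a<b≤a
well minimum |f| = |-2| = 2 (negative-definite)

2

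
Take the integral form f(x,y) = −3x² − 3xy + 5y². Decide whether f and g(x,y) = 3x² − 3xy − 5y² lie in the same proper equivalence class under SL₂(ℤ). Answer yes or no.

D₁ = 69, D₂ = 69
river cycle of f (length 4): (5, 3, -3), (-3, 3, 5), (5, 7, -1), (-1, 7, 5)
river cycle of g (length 4): (-5, 3, 3), (3, 3, -5), (-5, 7, 1), (1, 7, -5)
cycles differ ⇒ inequivalent

no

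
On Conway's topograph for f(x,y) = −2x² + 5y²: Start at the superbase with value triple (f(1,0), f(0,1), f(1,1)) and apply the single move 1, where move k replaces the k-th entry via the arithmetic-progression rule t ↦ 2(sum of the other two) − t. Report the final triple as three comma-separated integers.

start (-2,5,3) = (f(1,0),f(0,1),f(1,1))
replace slot 1: 2·(5+3) − (-2) = 18 → (18,5,3)

18,5,3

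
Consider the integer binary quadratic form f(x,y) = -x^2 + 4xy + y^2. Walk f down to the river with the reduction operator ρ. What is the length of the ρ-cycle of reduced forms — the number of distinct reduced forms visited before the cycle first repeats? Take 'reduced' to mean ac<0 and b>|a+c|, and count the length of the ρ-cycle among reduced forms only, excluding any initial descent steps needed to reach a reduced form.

D = 20, ⌊√D⌋ = 4
river: ρ → (1,4,-1)
river: ρ → (-1,4,1)
ρ-cycle length = 2 (tail of 0 descent steps not counted)

2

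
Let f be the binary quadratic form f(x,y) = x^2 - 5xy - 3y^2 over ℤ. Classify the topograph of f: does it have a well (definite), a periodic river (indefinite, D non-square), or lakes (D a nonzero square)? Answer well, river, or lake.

D = b²−4ac = (-5)² − 4·1·(-3) = 37
D > 0 non-square ⇒ indefinite ⇒ periodic river

river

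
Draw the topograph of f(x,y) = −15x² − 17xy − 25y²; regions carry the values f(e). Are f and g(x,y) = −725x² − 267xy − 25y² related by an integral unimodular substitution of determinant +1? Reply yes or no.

D₁ = -1211, D₂ = -1211
f is negative-definite; reduce −f:
−f: translate: b→-13 (≡17 mod 30), so (15,17,25)→(15,-13,23)
−f: reduced (well bottom): (15,-13,23) with a≤c, −a<b≤a
flip sign back: reduced form of f is (-15,13,-23)
g is negative-definite; reduce −g:
−g: flip: (725,267,25)→(25,-267,725)
−g: translate: b→-17 (≡-267 mod 50), so (25,-267,725)→(25,-17,15)
−g: flip: (25,-17,15)→(15,17,25)
−g: translate: b→-13 (≡17 mod 30), so (15,17,25)→(15,-13,23)
−g: reduced (well bottom): (15,-13,23) with a≤c, −a<b≤a
flip sign back: reduced form of g is (-15,13,-23)
reduced forms (-15, 13, -23) vs (-15, 13, -23) ⇒ equivalent

yes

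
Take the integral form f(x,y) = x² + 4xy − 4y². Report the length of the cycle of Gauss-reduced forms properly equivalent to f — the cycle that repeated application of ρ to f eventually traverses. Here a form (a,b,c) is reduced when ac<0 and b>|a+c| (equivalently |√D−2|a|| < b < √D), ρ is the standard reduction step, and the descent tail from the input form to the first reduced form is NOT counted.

D = 32, ⌊√D⌋ = 5
river: ρ → (-4,4,1)
river: ρ → (1,4,-4)
ρ-cycle length = 2 (tail of 0 descent steps not counted)

2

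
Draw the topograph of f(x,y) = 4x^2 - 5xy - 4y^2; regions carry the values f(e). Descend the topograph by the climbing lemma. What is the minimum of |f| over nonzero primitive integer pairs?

descent: ρ → (-4,5,4)  [lands on river]
river: ρ → (4,3,-5)
river: ρ → (-5,7,2)
river: ρ → (2,9,-1)
river: ρ → (-1,9,2)
river: ρ → (2,7,-5)
river: ρ → (-5,3,4)
river: ρ → (4,5,-4)
river: ρ → (-4,3,5)
river: ρ → (5,7,-2)
river: ρ → (-2,9,1)
river: ρ → (1,9,-2)
river: ρ → (-2,7,5)
river: ρ → (5,3,-4)
closes: descent 1, river 14
min |a| on river = 1

1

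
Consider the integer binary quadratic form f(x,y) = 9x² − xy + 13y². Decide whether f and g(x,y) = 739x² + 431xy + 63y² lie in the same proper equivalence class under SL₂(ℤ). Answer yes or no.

D₁ = -467, D₂ = -467
f: reduced (well bottom): (9,-1,13) with a≤c, −a<b≤a
g: flip: (739,431,63)→(63,-431,739)
g: translate: b→-53 (≡-431 mod 126), so (63,-431,739)→(63,-53,13)
g: flip: (63,-53,13)→(13,53,63)
g: translate: b→1 (≡53 mod 26), so (13,53,63)→(13,1,9)
g: flip: (13,1,9)→(9,-1,13)
g: reduced (well bottom): (9,-1,13) with a≤c, −a<b≤a
reduced forms (9, -1, 13) vs (9, -1, 13) ⇒ equivalent

yes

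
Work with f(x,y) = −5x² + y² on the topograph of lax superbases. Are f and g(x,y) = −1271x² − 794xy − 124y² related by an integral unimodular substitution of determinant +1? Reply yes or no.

D₁ = 20, D₂ = 20
river cycle of f (length 2): (1, 4, -1), (-1, 4, 1)
river cycle of g (length 2): (1, 4, -1), (-1, 4, 1)
cycles coincide ⇒ equivalent

yes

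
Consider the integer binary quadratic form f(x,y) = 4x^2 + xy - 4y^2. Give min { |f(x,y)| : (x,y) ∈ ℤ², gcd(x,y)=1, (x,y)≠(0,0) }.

river: ρ → (-4,7,1)
river: ρ → (1,7,-4)
river: ρ → (-4,1,4)
river: ρ → (4,7,-1)
river: ρ → (-1,7,4)
river: ρ → (4,1,-4)
closes: descent 0, river 6
min |a| on river = 1

1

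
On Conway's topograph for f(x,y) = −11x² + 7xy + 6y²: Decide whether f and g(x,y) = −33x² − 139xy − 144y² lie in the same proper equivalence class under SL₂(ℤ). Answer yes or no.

D₁ = 313, D₂ = 313
river cycle of f (length 38): (6, 17, -1), (-1, 17, 6), (6, 7, -11), (-11, 15, 2), (2, 17, -3), (-3, 13, 12), (12, 11, -4), (-4, 13, 9), (9, 5, -8), (-8, 11, 6), … (28 more)
river cycle of g (length 38): (2, 15, -11), (-11, 7, 6), (6, 17, -1), (-1, 17, 6), (6, 7, -11), (-11, 15, 2), (2, 17, -3), (-3, 13, 12), (12, 11, -4), (-4, 13, 9), … (28 more)
cycles coincide ⇒ equivalent

yes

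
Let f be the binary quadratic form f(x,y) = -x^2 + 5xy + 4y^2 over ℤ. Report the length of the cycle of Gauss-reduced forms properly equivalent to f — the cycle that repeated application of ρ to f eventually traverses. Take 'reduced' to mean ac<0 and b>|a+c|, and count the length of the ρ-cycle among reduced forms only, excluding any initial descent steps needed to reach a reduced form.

D = 41, ⌊√D⌋ = 6
river: ρ → (4,3,-2)
river: ρ → (-2,5,2)
river: ρ → (2,3,-4)
river: ρ → (-4,5,1)
river: ρ → (1,5,-4)
river: ρ → (-4,3,2)
river: ρ → (2,5,-2)
river: ρ → (-2,3,4)
river: ρ → (4,5,-1)
river: ρ → (-1,5,4)
ρ-cycle length = 10 (tail of 0 descent steps not counted)

10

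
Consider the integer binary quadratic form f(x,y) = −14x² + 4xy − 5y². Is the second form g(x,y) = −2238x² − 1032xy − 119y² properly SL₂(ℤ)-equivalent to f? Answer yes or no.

D₁ = -264, D₂ = -264
f is negative-definite; reduce −f:
−f: flip: (14,-4,5)→(5,4,14)
−f: reduced (well bottom): (5,4,14) with a≤c, −a<b≤a
flip sign back: reduced form of f is (-5,-4,-14)
g is negative-definite; reduce −g:
−g: flip: (2238,1032,119)→(119,-1032,2238)
−g: translate: b→-80 (≡-1032 mod 238), so (119,-1032,2238)→(119,-80,14)
−g: flip: (119,-80,14)→(14,80,119)
−g: translate: b→-4 (≡80 mod 28), so (14,80,119)→(14,-4,5)
−g: flip: (14,-4,5)→(5,4,14)
−g: reduced (well bottom): (5,4,14) with a≤c, −a<b≤a
flip sign back: reduced form of g is (-5,-4,-14)
reduced forms (-5, -4, -14) vs (-5, -4, -14) ⇒ equivalent

yes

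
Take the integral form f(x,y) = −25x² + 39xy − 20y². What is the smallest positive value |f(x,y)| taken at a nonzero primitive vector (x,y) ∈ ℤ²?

translate: b→11 (≡-39 mod 50), so (25,-39,20)→(25,11,6)
flip: (25,11,6)→(6,-11,25)
translate: b→1 (≡-11 mod 12), so (6,-11,25)→(6,1,20)
reduced (well bottom): (6,1,20) with a≤c, −a<b≤a
well minimum |f| = |-6| = 6 (negative-definite)

6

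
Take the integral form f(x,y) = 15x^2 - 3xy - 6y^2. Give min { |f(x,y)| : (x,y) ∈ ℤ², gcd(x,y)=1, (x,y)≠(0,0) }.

descent: ρ → (-6,15,6)  [lands on river]
river: ρ → (6,9,-12)
river: ρ → (-12,15,3)
river: ρ → (3,15,-12)
river: ρ → (-12,9,6)
river: ρ → (6,15,-6)
river: ρ → (-6,9,12)
river: ρ → (12,15,-3)
river: ρ → (-3,15,12)
river: ρ → (12,9,-6)
closes: descent 1, river 10
min |a| on river = 3

3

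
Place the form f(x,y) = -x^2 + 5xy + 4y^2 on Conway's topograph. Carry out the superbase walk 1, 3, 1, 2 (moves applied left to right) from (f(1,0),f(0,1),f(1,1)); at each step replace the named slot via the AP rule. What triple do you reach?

start (-1,4,8) = (f(1,0),f(0,1),f(1,1))
replace slot 1: 2·(4+8) − (-1) = 25 → (25,4,8)
replace slot 3: 2·(25+4) − 8 = 50 → (25,4,50)
replace slot 1: 2·(4+50) − 25 = 83 → (83,4,50)
replace slot 2: 2·(83+50) − 4 = 262 → (83,262,50)

83,262,50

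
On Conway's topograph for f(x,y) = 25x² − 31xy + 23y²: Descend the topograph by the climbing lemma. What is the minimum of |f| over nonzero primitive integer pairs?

translate: b→19 (≡-31 mod 50), so (25,-31,23)→(25,19,17)
flip: (25,19,17)→(17,-19,25)
translate: b→15 (≡-19 mod 34), so (17,-19,25)→(17,15,23)
reduced (well bottom): (17,15,23) with a≤c, −a<b≤a
well minimum = a = 17

17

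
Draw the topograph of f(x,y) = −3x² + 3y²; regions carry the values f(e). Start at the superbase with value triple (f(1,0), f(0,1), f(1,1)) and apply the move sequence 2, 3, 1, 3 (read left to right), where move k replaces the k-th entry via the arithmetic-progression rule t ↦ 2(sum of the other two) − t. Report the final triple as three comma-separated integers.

start (-3,3,0) = (f(1,0),f(0,1),f(1,1))
replace slot 2: 2·((-3)+0) − 3 = -9 → (-3,-9,0)
replace slot 3: 2·((-3)+(-9)) − 0 = -24 → (-3,-9,-24)
replace slot 1: 2·((-9)+(-24)) − (-3) = -63 → (-63,-9,-24)
replace slot 3: 2·((-63)+(-9)) − (-24) = -120 → (-63,-9,-120)

-63,-9,-120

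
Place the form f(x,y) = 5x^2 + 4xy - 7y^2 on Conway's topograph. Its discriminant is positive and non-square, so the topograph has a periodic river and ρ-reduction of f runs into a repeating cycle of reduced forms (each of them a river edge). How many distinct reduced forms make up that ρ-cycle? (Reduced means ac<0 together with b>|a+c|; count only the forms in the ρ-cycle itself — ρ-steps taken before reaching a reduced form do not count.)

D = 156, ⌊√D⌋ = 12
river: ρ → (-7,10,2)
river: ρ → (2,10,-7)
river: ρ → (-7,4,5)
river: ρ → (5,6,-6)
river: ρ → (-6,6,5)
river: ρ → (5,4,-7)
ρ-cycle length = 6 (tail of 0 descent steps not counted)

6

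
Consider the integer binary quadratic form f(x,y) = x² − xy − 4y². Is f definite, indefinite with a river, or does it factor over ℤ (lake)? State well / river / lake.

D = b²−4ac = (-1)² − 4·1·(-4) = 17
D > 0 non-square ⇒ indefinite ⇒ periodic river

river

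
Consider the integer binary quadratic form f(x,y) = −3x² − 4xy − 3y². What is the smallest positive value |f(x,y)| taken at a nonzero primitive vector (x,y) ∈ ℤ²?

translate: b→-2 (≡4 mod 6), so (3,4,3)→(3,-2,2)
flip: (3,-2,2)→(2,2,3)
reduced (well bottom): (2,2,3) with a≤c, −a<b≤a
well minimum |f| = |-2| = 2 (negative-definite)

2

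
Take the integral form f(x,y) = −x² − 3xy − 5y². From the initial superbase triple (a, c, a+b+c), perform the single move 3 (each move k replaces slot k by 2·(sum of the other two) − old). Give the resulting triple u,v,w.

start (-1,-5,-9) = (f(1,0),f(0,1),f(1,1))
replace slot 3: 2·((-1)+(-5)) − (-9) = -3 → (-1,-5,-3)

-1,-5,-3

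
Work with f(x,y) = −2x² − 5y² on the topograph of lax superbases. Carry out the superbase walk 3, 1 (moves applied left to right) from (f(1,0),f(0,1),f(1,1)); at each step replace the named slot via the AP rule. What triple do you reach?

start (-2,-5,-7) = (f(1,0),f(0,1),f(1,1))
replace slot 3: 2·((-2)+(-5)) − (-7) = -7 → (-2,-5,-7)
replace slot 1: 2·((-5)+(-7)) − (-2) = -22 → (-22,-5,-7)

-22,-5,-7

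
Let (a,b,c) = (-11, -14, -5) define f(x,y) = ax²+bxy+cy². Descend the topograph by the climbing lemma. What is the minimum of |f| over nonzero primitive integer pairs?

translate: b→-8 (≡14 mod 22), so (11,14,5)→(11,-8,2)
flip: (11,-8,2)→(2,8,11)
translate: b→0 (≡8 mod 4), so (2,8,11)→(2,0,3)
reduced (well bottom): (2,0,3) with a≤c, −a<b≤a
well minimum |f| = |-2| = 2 (negative-definite)

2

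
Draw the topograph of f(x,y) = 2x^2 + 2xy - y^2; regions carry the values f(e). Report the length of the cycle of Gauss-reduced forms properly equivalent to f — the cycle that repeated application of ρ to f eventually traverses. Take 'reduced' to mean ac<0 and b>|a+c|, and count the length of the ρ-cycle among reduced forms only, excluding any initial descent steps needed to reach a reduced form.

D = 12, ⌊√D⌋ = 3
river: ρ → (-1,2,2)
river: ρ → (2,2,-1)
ρ-cycle length = 2 (tail of 0 descent steps not counted)

2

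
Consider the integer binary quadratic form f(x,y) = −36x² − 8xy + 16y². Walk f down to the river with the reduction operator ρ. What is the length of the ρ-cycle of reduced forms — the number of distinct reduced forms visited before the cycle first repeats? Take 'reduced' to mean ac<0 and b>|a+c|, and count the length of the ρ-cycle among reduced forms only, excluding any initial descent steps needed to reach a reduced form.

D = 2368, ⌊√D⌋ = 48
descent: ρ → (16,40,-12)  [lands on river]
river: ρ → (-12,32,28)
river: ρ → (28,24,-16)
river: ρ → (-16,40,12)
river: ρ → (12,32,-28)
river: ρ → (-28,24,16)
ρ-cycle length = 6 (tail of 1 descent step not counted)

6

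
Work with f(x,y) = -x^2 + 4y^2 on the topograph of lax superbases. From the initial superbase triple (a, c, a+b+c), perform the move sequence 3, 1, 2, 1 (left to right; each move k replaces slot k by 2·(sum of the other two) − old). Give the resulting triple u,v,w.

start (-1,4,3) = (f(1,0),f(0,1),f(1,1))
replace slot 3: 2·((-1)+4) − 3 = 3 → (-1,4,3)
replace slot 1: 2·(4+3) − (-1) = 15 → (15,4,3)
replace slot 2: 2·(15+3) − 4 = 32 → (15,32,3)
replace slot 1: 2·(32+3) − 15 = 55 → (55,32,3)

55,32,3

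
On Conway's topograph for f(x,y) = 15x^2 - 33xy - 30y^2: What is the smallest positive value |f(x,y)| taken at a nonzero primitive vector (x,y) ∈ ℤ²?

descent: ρ → (-30,33,15)  [lands on river]
river: ρ → (15,27,-36)
river: ρ → (-36,45,6)
river: ρ → (6,51,-12)
river: ρ → (-12,45,18)
river: ρ → (18,27,-30)
closes: descent 1, river 6
min |a| on river = 6

6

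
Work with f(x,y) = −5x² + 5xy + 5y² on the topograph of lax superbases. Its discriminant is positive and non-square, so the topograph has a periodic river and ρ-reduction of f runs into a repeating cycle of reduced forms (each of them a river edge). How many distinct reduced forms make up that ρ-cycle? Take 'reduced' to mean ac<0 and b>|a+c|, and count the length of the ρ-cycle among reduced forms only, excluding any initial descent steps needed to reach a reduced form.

D = 125, ⌊√D⌋ = 11
river: ρ → (5,5,-5)
river: ρ → (-5,5,5)
ρ-cycle length = 2 (tail of 0 descent steps not counted)

2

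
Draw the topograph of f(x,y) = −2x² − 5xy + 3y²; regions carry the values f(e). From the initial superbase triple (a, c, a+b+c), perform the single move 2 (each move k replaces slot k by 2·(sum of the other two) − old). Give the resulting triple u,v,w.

start (-2,3,-4) = (f(1,0),f(0,1),f(1,1))
replace slot 2: 2·((-2)+(-4)) − 3 = -15 → (-2,-15,-4)

-2,-15,-4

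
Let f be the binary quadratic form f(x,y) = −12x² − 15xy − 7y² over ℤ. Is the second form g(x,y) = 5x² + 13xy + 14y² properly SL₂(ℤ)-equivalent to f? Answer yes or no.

D₁ = -111, D₂ = -111
f is negative-definite; reduce −f:
−f: translate: b→-9 (≡15 mod 24), so (12,15,7)→(12,-9,4)
−f: flip: (12,-9,4)→(4,9,12)
−f: translate: b→1 (≡9 mod 8), so (4,9,12)→(4,1,7)
−f: reduced (well bottom): (4,1,7) with a≤c, −a<b≤a
flip sign back: reduced form of f is (-4,-1,-7)
g: translate: b→3 (≡13 mod 10), so (5,13,14)→(5,3,6)
g: reduced (well bottom): (5,3,6) with a≤c, −a<b≤a
reduced forms (-4, -1, -7) vs (5, 3, 6) ⇒ inequivalent

no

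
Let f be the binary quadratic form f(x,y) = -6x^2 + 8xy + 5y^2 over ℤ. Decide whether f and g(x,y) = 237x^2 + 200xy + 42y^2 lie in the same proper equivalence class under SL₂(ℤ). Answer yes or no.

D₁ = 184, D₂ = 184
river cycle of f (length 12): (5, 12, -2), (-2, 12, 5), (5, 8, -6), (-6, 4, 7), (7, 10, -3), (-3, 8, 10), (10, 12, -1), (-1, 12, 10), (10, 8, -3), (-3, 10, 7), … (2 more)
river cycle of g (length 12): (5, 12, -2), (-2, 12, 5), (5, 8, -6), (-6, 4, 7), (7, 10, -3), (-3, 8, 10), (10, 12, -1), (-1, 12, 10), (10, 8, -3), (-3, 10, 7), … (2 more)
cycles coincide ⇒ equivalent

yes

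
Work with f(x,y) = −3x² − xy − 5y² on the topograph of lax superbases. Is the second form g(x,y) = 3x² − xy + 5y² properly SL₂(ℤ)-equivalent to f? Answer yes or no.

D₁ = -59, D₂ = -59
f is negative-definite; reduce −f:
−f: reduced (well bottom): (3,1,5) with a≤c, −a<b≤a
flip sign back: reduced form of f is (-3,-1,-5)
g: reduced (well bottom): (3,-1,5) with a≤c, −a<b≤a
reduced forms (-3, -1, -5) vs (3, -1, 5) ⇒ inequivalent

no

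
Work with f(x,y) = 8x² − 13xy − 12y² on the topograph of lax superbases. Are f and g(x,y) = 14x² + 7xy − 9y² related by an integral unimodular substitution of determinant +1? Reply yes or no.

D₁ = 553, D₂ = 553
river cycle of f (length 26): (-12, 13, 8), (8, 19, -6), (-6, 17, 11), (11, 5, -12), (-12, 19, 4), (4, 21, -7), (-7, 21, 4), (4, 19, -12), (-12, 5, 11), (11, 17, -6), … (16 more)
river cycle of g (length 26): (-9, 11, 12), (12, 13, -8), (-8, 19, 6), (6, 17, -11), (-11, 5, 12), (12, 19, -4), (-4, 21, 7), (7, 21, -4), (-4, 19, 12), (12, 5, -11), … (16 more)
cycles differ ⇒ inequivalent

no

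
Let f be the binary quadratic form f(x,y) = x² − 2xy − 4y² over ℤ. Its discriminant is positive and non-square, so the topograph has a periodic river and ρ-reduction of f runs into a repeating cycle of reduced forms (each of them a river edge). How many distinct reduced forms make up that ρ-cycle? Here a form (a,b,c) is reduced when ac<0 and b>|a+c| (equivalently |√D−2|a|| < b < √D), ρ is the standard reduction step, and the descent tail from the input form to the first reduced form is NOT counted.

D = 20, ⌊√D⌋ = 4
descent: ρ → (-4,2,1)
descent: ρ → (1,4,-1)  [lands on river]
river: ρ → (-1,4,1)
ρ-cycle length = 2 (tail of 2 descent steps not counted)

2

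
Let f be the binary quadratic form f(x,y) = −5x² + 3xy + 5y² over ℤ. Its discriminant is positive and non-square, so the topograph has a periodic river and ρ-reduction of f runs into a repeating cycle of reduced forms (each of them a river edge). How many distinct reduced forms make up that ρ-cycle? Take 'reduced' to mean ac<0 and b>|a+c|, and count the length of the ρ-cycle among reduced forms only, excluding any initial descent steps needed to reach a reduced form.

D = 109, ⌊√D⌋ = 10
river: ρ → (5,7,-3)
river: ρ → (-3,5,7)
river: ρ → (7,9,-1)
river: ρ → (-1,9,7)
river: ρ → (7,5,-3)
river: ρ → (-3,7,5)
river: ρ → (5,3,-5)
river: ρ → (-5,7,3)
river: ρ → (3,5,-7)
river: ρ → (-7,9,1)
river: ρ → (1,9,-7)
river: ρ → (-7,5,3)
river: ρ → (3,7,-5)
river: ρ → (-5,3,5)
ρ-cycle length = 14 (tail of 0 descent steps not counted)

14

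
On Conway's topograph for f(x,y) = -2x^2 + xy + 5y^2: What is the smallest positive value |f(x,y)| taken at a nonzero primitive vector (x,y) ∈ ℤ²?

descent: ρ → (5,-1,-2)
descent: ρ → (-2,5,2)  [lands on river]
river: ρ → (2,3,-4)
river: ρ → (-4,5,1)
river: ρ → (1,5,-4)
river: ρ → (-4,3,2)
river: ρ → (2,5,-2)
river: ρ → (-2,3,4)
river: ρ → (4,5,-1)
river: ρ → (-1,5,4)
river: ρ → (4,3,-2)
closes: descent 2, river 10
min |a| on river = 1

1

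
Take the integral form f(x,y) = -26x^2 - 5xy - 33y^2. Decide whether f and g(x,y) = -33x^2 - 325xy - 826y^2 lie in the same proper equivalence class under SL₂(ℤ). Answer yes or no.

D₁ = -3407, D₂ = -3407
f is negative-definite; reduce −f:
−f: reduced (well bottom): (26,5,33) with a≤c, −a<b≤a
flip sign back: reduced form of f is (-26,-5,-33)
g is negative-definite; reduce −g:
−g: translate: b→-5 (≡325 mod 66), so (33,325,826)→(33,-5,26)
−g: flip: (33,-5,26)→(26,5,33)
−g: reduced (well bottom): (26,5,33) with a≤c, −a<b≤a
flip sign back: reduced form of g is (-26,-5,-33)
reduced forms (-26, -5, -33) vs (-26, -5, -33) ⇒ equivalent

yes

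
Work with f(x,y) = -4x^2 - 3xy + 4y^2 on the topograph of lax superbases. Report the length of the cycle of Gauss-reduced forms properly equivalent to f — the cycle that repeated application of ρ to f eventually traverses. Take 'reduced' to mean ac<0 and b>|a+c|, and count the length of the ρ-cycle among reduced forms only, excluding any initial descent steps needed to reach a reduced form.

D = 73, ⌊√D⌋ = 8
descent: ρ → (4,3,-4)  [lands on river]
river: ρ → (-4,5,3)
river: ρ → (3,7,-2)
river: ρ → (-2,5,6)
river: ρ → (6,7,-1)
river: ρ → (-1,7,6)
river: ρ → (6,5,-2)
river: ρ → (-2,7,3)
river: ρ → (3,5,-4)
river: ρ → (-4,3,4)
river: ρ → (4,5,-3)
river: ρ → (-3,7,2)
river: ρ → (2,5,-6)
river: ρ → (-6,7,1)
river: ρ → (1,7,-6)
river: ρ → (-6,5,2)
river: ρ → (2,7,-3)
river: ρ → (-3,5,4)
ρ-cycle length = 18 (tail of 1 descent step not counted)

18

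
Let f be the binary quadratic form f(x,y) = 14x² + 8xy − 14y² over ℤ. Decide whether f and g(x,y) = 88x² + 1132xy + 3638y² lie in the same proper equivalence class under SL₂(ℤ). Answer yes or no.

D₁ = 848, D₂ = 848
river cycle of f (length 10): (-14, 20, 8), (8, 28, -2), (-2, 28, 8), (8, 20, -14), (-14, 8, 14), (14, 20, -8), (-8, 28, 2), (2, 28, -8), (-8, 20, 14), (14, 8, -14)
river cycle of g (length 10): (14, 8, -14), (-14, 20, 8), (8, 28, -2), (-2, 28, 8), (8, 20, -14), (-14, 8, 14), (14, 20, -8), (-8, 28, 2), (2, 28, -8), (-8, 20, 14)
cycles coincide ⇒ equivalent

yes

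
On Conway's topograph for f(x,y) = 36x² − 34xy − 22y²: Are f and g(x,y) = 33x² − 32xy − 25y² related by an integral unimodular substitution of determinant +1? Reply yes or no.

D₁ = 4324, D₂ = 4324
river cycle of f (length 46): (-22, 34, 36), (36, 38, -20), (-20, 42, 32), (32, 22, -30), (-30, 38, 24), (24, 58, -10), (-10, 62, 12), (12, 58, -20), (-20, 62, 6), (6, 58, -40), … (36 more)
river cycle of g (length 42): (-25, 32, 33), (33, 34, -24), (-24, 62, 5), (5, 58, -48), (-48, 38, 15), (15, 52, -27), (-27, 56, 11), (11, 54, -32), (-32, 10, 33), (33, 56, -9), … (32 more)
cycles differ ⇒ inequivalent

no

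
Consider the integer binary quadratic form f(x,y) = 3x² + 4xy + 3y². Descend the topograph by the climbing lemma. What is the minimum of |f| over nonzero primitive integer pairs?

translate: b→-2 (≡4 mod 6), so (3,4,3)→(3,-2,2)
flip: (3,-2,2)→(2,2,3)
reduced (well bottom): (2,2,3) with a≤c, −a<b≤a
well minimum = a = 2

2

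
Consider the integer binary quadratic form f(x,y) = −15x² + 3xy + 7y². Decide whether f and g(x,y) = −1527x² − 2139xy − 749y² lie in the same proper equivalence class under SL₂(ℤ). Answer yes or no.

D₁ = 429, D₂ = 429
river cycle of f (length 6): (7, 11, -11), (-11, 11, 7), (7, 17, -5), (-5, 13, 13), (13, 13, -5), (-5, 17, 7)
river cycle of g (length 6): (7, 11, -11), (-11, 11, 7), (7, 17, -5), (-5, 13, 13), (13, 13, -5), (-5, 17, 7)
cycles coincide ⇒ equivalent

yes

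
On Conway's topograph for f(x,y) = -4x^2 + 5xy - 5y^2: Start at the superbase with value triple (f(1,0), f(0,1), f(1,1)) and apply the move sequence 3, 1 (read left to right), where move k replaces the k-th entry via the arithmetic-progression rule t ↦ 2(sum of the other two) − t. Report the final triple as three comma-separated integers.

start (-4,-5,-4) = (f(1,0),f(0,1),f(1,1))
replace slot 3: 2·((-4)+(-5)) − (-4) = -14 → (-4,-5,-14)
replace slot 1: 2·((-5)+(-14)) − (-4) = -34 → (-34,-5,-14)

-34,-5,-14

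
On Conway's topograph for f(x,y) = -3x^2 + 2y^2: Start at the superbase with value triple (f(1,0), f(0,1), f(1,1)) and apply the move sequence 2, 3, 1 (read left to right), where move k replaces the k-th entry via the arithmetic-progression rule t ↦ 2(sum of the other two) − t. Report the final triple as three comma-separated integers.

start (-3,2,-1) = (f(1,0),f(0,1),f(1,1))
replace slot 2: 2·((-3)+(-1)) − 2 = -10 → (-3,-10,-1)
replace slot 3: 2·((-3)+(-10)) − (-1) = -25 → (-3,-10,-25)
replace slot 1: 2·((-10)+(-25)) − (-3) = -67 → (-67,-10,-25)

-67,-10,-25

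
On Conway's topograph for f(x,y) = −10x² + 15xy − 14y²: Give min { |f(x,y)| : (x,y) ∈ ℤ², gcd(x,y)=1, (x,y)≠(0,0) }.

translate: b→5 (≡-15 mod 20), so (10,-15,14)→(10,5,9)
flip: (10,5,9)→(9,-5,10)
reduced (well bottom): (9,-5,10) with a≤c, −a<b≤a
well minimum |f| = |-9| = 9 (negative-definite)

9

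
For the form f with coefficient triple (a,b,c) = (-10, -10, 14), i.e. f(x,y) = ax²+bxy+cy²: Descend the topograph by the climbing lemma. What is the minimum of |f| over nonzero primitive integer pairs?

descent: ρ → (14,10,-10)  [lands on river]
river: ρ → (-10,10,14)
river: ρ → (14,18,-6)
river: ρ → (-6,18,14)
closes: descent 1, river 4
min |a| on river = 6

6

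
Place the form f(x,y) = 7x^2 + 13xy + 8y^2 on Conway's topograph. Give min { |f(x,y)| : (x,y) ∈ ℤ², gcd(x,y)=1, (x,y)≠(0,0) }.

translate: b→-1 (≡13 mod 14), so (7,13,8)→(7,-1,2)
flip: (7,-1,2)→(2,1,7)
reduced (well bottom): (2,1,7) with a≤c, −a<b≤a
well minimum = a = 2

2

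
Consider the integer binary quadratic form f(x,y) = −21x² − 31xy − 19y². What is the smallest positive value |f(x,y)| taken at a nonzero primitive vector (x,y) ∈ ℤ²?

translate: b→-11 (≡31 mod 42), so (21,31,19)→(21,-11,9)
flip: (21,-11,9)→(9,11,21)
translate: b→-7 (≡11 mod 18), so (9,11,21)→(9,-7,19)
reduced (well bottom): (9,-7,19) with a≤c, −a<b≤a
well minimum |f| = |-9| = 9 (negative-definite)

9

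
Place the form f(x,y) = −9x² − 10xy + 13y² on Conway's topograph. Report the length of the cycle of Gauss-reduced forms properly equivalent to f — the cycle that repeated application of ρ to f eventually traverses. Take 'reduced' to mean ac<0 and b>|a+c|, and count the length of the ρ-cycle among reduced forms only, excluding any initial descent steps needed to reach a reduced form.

D = 568, ⌊√D⌋ = 23
descent: ρ → (13,10,-9)  [lands on river]
river: ρ → (-9,8,14)
river: ρ → (14,20,-3)
river: ρ → (-3,22,7)
river: ρ → (7,20,-6)
river: ρ → (-6,16,13)
ρ-cycle length = 6 (tail of 1 descent step not counted)

6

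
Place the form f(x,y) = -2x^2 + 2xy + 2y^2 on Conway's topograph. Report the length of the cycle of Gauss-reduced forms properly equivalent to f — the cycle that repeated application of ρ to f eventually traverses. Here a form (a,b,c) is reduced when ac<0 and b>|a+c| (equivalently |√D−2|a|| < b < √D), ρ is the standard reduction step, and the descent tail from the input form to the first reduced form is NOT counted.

D = 20, ⌊√D⌋ = 4
river: ρ → (2,2,-2)
river: ρ → (-2,2,2)
ρ-cycle length = 2 (tail of 0 descent steps not counted)

2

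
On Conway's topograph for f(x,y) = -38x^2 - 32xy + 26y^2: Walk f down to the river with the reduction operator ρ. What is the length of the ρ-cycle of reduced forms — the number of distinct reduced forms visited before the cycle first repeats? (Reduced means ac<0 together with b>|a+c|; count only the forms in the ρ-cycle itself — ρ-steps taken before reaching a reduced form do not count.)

D = 4976, ⌊√D⌋ = 70
descent: ρ → (26,32,-38)  [lands on river]
river: ρ → (-38,44,20)
river: ρ → (20,36,-46)
river: ρ → (-46,56,10)
river: ρ → (10,64,-22)
river: ρ → (-22,68,4)
river: ρ → (4,68,-22)
river: ρ → (-22,64,10)
river: ρ → (10,56,-46)
river: ρ → (-46,36,20)
river: ρ → (20,44,-38)
river: ρ → (-38,32,26)
river: ρ → (26,20,-44)
river: ρ → (-44,68,2)
river: ρ → (2,68,-44)
river: ρ → (-44,20,26)
ρ-cycle length = 16 (tail of 1 descent step not counted)

16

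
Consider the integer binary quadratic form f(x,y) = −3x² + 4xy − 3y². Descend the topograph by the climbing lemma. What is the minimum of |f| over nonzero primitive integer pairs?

translate: b→2 (≡-4 mod 6), so (3,-4,3)→(3,2,2)
flip: (3,2,2)→(2,-2,3)
translate: b→2 (≡-2 mod 4), so (2,-2,3)→(2,2,3)
reduced (well bottom): (2,2,3) with a≤c, −a<b≤a
well minimum |f| = |-2| = 2 (negative-definite)

2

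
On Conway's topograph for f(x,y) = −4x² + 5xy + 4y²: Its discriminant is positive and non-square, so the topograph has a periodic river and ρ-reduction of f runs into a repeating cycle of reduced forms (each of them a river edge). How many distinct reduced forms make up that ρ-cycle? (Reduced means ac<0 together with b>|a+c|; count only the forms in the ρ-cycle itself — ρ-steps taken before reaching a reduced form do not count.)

D = 89, ⌊√D⌋ = 9
river: ρ → (4,3,-5)
river: ρ → (-5,7,2)
river: ρ → (2,9,-1)
river: ρ → (-1,9,2)
river: ρ → (2,7,-5)
river: ρ → (-5,3,4)
river: ρ → (4,5,-4)
river: ρ → (-4,3,5)
river: ρ → (5,7,-2)
river: ρ → (-2,9,1)
river: ρ → (1,9,-2)
river: ρ → (-2,7,5)
river: ρ → (5,3,-4)
river: ρ → (-4,5,4)
ρ-cycle length = 14 (tail of 0 descent steps not counted)

14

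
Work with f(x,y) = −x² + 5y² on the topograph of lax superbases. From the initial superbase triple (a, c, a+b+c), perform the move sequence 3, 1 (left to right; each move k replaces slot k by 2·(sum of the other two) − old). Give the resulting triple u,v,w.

start (-1,5,4) = (f(1,0),f(0,1),f(1,1))
replace slot 3: 2·((-1)+5) − 4 = 4 → (-1,5,4)
replace slot 1: 2·(5+4) − (-1) = 19 → (19,5,4)

19,5,4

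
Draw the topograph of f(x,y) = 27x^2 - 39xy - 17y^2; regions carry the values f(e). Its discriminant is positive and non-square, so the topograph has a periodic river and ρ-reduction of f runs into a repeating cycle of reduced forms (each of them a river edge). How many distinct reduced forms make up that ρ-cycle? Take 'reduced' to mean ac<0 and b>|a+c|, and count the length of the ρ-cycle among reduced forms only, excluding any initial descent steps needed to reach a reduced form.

D = 3357, ⌊√D⌋ = 57
descent: ρ → (-17,39,27)  [lands on river]
river: ρ → (27,15,-29)
river: ρ → (-29,43,13)
river: ρ → (13,35,-41)
river: ρ → (-41,47,7)
river: ρ → (7,51,-27)
river: ρ → (-27,57,1)
river: ρ → (1,57,-27)
river: ρ → (-27,51,7)
river: ρ → (7,47,-41)
river: ρ → (-41,35,13)
river: ρ → (13,43,-29)
river: ρ → (-29,15,27)
river: ρ → (27,39,-17)
river: ρ → (-17,29,37)
river: ρ → (37,45,-9)
river: ρ → (-9,45,37)
river: ρ → (37,29,-17)
ρ-cycle length = 18 (tail of 1 descent step not counted)

18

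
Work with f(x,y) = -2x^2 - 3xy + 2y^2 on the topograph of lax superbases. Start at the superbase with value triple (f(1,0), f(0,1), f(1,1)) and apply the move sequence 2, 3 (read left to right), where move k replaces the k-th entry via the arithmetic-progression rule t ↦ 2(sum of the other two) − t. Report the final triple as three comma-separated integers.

start (-2,2,-3) = (f(1,0),f(0,1),f(1,1))
replace slot 2: 2·((-2)+(-3)) − 2 = -12 → (-2,-12,-3)
replace slot 3: 2·((-2)+(-12)) − (-3) = -25 → (-2,-12,-25)

-2,-12,-25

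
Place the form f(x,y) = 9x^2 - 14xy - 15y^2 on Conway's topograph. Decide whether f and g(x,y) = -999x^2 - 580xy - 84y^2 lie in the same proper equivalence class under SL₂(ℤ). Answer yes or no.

D₁ = 736, D₂ = 736
river cycle of f (length 12): (-15, 14, 9), (9, 22, -7), (-7, 20, 12), (12, 4, -15), (-15, 26, 1), (1, 26, -15), (-15, 4, 12), (12, 20, -7), (-7, 22, 9), (9, 14, -15), … (2 more)
river cycle of g (length 12): (-15, 14, 9), (9, 22, -7), (-7, 20, 12), (12, 4, -15), (-15, 26, 1), (1, 26, -15), (-15, 4, 12), (12, 20, -7), (-7, 22, 9), (9, 14, -15), … (2 more)
cycles coincide ⇒ equivalent

yes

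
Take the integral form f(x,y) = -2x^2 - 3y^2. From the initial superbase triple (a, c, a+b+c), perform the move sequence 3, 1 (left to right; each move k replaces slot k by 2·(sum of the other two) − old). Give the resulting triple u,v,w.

start (-2,-3,-5) = (f(1,0),f(0,1),f(1,1))
replace slot 3: 2·((-2)+(-3)) − (-5) = -5 → (-2,-3,-5)
replace slot 1: 2·((-3)+(-5)) − (-2) = -14 → (-14,-3,-5)

-14,-3,-5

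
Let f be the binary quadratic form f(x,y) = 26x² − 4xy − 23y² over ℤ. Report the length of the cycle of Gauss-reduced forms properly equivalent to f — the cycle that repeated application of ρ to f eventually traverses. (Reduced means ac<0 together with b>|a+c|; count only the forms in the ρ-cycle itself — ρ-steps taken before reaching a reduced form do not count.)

D = 2408, ⌊√D⌋ = 49
descent: ρ → (-23,4,26)  [lands on river]
river: ρ → (26,48,-1)
river: ρ → (-1,48,26)
river: ρ → (26,4,-23)
river: ρ → (-23,42,7)
river: ρ → (7,42,-23)
ρ-cycle length = 6 (tail of 1 descent step not counted)

6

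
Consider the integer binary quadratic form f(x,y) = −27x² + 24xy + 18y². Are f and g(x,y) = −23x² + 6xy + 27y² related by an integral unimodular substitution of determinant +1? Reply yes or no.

D₁ = 2520, D₂ = 2520
river cycle of f (length 6): (18, 48, -3), (-3, 48, 18), (18, 24, -27), (-27, 30, 15), (15, 30, -27), (-27, 24, 18)
river cycle of g (length 6): (27, 48, -2), (-2, 48, 27), (27, 6, -23), (-23, 40, 10), (10, 40, -23), (-23, 6, 27)
cycles differ ⇒ inequivalent

no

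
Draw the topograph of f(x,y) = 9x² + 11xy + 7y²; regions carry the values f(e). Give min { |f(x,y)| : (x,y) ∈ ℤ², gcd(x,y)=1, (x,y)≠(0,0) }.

translate: b→-7 (≡11 mod 18), so (9,11,7)→(9,-7,5)
flip: (9,-7,5)→(5,7,9)
translate: b→-3 (≡7 mod 10), so (5,7,9)→(5,-3,7)
reduced (well bottom): (5,-3,7) with a≤c, −a<b≤a
well minimum = a = 5

5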